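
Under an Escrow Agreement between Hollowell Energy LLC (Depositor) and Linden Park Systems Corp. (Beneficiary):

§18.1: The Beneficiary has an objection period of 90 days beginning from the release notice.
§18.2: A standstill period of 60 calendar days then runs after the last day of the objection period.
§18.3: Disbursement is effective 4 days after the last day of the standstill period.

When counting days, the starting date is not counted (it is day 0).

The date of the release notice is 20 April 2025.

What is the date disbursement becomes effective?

The last day of the objection period: 20 April 2025 + 90 days = 19 July 2025.
Adding 60 calendar days to 19 July 2025 gives 17 September 2025, which is the last day of the standstill period.
The date disbursement becomes effective: 4 calendar days after 17 September 2025 is 21 September 2025.

21 September 2025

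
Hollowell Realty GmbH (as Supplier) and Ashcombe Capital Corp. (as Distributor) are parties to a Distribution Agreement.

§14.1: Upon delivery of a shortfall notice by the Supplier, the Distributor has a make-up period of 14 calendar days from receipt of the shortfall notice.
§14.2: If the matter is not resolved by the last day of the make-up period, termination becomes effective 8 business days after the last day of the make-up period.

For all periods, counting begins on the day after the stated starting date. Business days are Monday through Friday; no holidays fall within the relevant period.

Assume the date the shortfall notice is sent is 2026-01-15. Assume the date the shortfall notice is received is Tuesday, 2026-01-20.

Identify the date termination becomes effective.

Adding 14 calendar days to 2026-01-20 gives 2026-02-03, which is the last day of the make-up period.
From Tuesday, 2026-02-03, 8 business days (Feb 4, Feb 5, Feb 6, Feb 9, Feb 10, Feb 11, Feb 12, Feb 13, skipping weekends) brings us to Friday, 2026-02-13, which is the date termination becomes effective.

2026-02-13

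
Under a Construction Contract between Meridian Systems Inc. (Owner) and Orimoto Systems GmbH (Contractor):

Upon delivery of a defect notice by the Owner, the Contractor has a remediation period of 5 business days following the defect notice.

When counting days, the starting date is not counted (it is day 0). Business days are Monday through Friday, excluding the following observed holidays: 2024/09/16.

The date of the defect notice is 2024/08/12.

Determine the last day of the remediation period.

2024/08/19

The last day of the remediation period: counting 5 business days from Monday, 2024/08/12 (Aug 13, Aug 14, Aug 15, Aug 16, Aug 19, skipping weekends) reaches Monday, 2024/08/19.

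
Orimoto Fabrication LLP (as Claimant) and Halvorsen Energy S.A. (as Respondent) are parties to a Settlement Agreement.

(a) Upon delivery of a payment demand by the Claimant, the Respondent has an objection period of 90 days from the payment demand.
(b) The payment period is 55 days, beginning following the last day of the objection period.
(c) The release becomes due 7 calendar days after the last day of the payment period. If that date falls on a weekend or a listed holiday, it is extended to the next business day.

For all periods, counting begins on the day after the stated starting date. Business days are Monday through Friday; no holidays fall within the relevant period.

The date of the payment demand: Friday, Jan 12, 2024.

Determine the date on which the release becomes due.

Jun 12, 2024

The last day of the objection period: Jan 12, 2024 + 90 days = Apr 11, 2024.
Adding 55 calendar days to Apr 11, 2024 gives Jun 5, 2024, which is the last day of the payment period.
The date on which the release becomes due: Jun 5, 2024 + 7 days = Jun 12, 2024. Jun 12, 2024 is a Wednesday, so no roll-forward applies.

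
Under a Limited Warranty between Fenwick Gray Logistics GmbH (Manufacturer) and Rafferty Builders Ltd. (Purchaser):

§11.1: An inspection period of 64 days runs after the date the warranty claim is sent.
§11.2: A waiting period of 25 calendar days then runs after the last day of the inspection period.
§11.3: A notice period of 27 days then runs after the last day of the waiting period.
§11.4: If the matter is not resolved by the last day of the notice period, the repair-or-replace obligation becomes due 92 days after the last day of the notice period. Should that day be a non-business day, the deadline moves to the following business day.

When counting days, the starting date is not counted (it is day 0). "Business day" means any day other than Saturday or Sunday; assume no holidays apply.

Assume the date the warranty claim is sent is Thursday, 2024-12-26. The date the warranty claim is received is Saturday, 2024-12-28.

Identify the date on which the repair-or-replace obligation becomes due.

2025-07-22

The last day of the inspection period: 2024-12-26 + 64 days = 2025-02-28.
The last day of the waiting period: 2025-02-28 + 25 days = 2025-03-25.
The last day of the notice period: 2025-03-25 + 27 days = 2025-04-21.
Adding 92 calendar days to 2025-04-21 gives 2025-07-22, which is the date on which the repair-or-replace obligation becomes due. 2025-07-22 is a Tuesday, so no roll-forward applies.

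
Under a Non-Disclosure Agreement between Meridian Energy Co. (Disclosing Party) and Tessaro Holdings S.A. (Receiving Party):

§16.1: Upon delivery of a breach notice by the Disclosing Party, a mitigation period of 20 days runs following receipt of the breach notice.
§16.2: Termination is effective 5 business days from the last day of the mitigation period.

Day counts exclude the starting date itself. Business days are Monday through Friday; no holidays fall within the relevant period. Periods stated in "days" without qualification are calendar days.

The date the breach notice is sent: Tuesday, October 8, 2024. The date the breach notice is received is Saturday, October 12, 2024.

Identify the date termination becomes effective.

The last day of the mitigation period: October 12, 2024 + 20 days = November 1, 2024.
The date termination becomes effective: counting 5 business days from Friday, November 1, 2024 (Nov 4, Nov 5, Nov 6, Nov 7, Nov 8, skipping weekends) reaches Friday, November 8, 2024.

November 8, 2024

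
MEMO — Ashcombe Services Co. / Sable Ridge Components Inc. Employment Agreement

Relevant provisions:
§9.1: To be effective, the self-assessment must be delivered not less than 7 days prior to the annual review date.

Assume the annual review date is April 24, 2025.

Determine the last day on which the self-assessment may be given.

Counting back 7 calendar days from April 24, 2025 gives April 17, 2025.

April 17, 2025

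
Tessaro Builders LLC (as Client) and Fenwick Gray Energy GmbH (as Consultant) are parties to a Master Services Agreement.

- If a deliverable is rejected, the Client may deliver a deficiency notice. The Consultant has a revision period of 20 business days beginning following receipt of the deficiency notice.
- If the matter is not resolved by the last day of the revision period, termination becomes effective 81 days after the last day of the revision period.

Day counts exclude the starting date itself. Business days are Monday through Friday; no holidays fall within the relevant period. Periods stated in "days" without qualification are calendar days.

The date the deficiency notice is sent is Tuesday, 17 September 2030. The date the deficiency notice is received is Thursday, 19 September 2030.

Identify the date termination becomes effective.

6 January 2031

From Thursday, 19 September 2030, 20 business days (Sep 20, Sep 23, Sep 24, Sep 25, …, Oct 15, Oct 16, Oct 17, skipping weekends) brings us to Thursday, 17 October 2030, which is the last day of the revision period.
Adding 81 calendar days to 17 October 2030 gives 6 January 2031, which is the date termination becomes effective.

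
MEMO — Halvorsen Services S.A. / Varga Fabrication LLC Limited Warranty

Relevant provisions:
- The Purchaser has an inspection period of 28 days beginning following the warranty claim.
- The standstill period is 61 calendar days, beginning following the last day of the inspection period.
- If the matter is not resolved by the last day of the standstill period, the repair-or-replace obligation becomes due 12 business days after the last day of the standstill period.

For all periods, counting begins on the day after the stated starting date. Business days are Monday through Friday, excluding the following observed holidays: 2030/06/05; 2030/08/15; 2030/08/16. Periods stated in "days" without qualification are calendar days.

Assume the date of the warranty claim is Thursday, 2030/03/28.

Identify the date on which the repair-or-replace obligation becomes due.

The last day of the inspection period: 2030/03/28 + 28 days = 2030/04/25.
Adding 61 calendar days to 2030/04/25 gives 2030/06/25, which is the last day of the standstill period.
From Tuesday, 2030/06/25, 12 business days (Jun 26, Jun 27, Jun 28, Jul 1, …, Jul 9, Jul 10, Jul 11, skipping weekends) brings us to Thursday, 2030/07/11, which is the date on which the repair-or-replace obligation becomes due.

2030/07/11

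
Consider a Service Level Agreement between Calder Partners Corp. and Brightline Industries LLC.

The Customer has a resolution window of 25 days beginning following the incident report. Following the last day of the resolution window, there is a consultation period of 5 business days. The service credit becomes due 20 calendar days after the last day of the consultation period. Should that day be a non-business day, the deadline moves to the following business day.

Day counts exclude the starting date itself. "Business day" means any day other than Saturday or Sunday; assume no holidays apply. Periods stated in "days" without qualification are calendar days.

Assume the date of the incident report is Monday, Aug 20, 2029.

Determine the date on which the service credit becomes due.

Oct 11, 2029

The last day of the resolution window: Aug 20, 2029 + 25 days = Sep 14, 2029.
The last day of the consultation period: 5 business days after Friday, Sep 14, 2029, skipping weekends — Sep 17, Sep 18, Sep 19, Sep 20, Sep 21 — lands on Friday, Sep 21, 2029.
The date on which the service credit becomes due: Sep 21, 2029 + 20 days = Oct 11, 2029. Oct 11, 2029 is a Thursday, so no roll-forward applies.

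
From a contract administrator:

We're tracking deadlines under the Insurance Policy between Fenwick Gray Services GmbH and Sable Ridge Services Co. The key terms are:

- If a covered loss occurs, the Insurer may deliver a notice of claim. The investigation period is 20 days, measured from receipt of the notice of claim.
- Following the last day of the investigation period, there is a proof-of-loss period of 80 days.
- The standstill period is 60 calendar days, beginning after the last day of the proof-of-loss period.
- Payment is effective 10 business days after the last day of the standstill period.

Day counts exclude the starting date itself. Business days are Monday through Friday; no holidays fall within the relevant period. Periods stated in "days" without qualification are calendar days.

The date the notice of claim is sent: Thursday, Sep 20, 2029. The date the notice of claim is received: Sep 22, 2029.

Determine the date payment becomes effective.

The last day of the investigation period: Sep 22, 2029 + 20 days = Oct 12, 2029.
Adding 80 calendar days to Oct 12, 2029 gives Dec 31, 2029, which is the last day of the proof-of-loss period.
Adding 60 calendar days to Dec 31, 2029 gives Mar 1, 2030, which is the last day of the standstill period.
From Friday, Mar 1, 2030, 10 business days (Mar 4, Mar 5, Mar 6, Mar 7, Mar 8, Mar 11, Mar 12, Mar 13, Mar 14, Mar 15, skipping weekends) brings us to Friday, Mar 15, 2030, which is the date payment becomes effective.

Mar 15, 2030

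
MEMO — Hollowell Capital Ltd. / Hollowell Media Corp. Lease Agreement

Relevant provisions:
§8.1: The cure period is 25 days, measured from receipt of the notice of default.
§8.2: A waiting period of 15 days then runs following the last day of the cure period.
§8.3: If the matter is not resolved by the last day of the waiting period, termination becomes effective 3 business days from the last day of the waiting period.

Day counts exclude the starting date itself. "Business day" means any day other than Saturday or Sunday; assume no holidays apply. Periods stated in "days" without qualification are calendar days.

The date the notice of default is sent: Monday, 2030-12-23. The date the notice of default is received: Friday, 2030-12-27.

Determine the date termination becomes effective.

The last day of the cure period: 25 calendar days after 2030-12-27 is 2031-01-21.
The last day of the waiting period: 2031-01-21 + 15 days = 2031-02-05.
The date termination becomes effective: 3 business days after Wednesday, 2031-02-05, skipping weekends — Feb 6, Feb 7, Feb 10 — lands on Monday, 2031-02-10.

2031-02-10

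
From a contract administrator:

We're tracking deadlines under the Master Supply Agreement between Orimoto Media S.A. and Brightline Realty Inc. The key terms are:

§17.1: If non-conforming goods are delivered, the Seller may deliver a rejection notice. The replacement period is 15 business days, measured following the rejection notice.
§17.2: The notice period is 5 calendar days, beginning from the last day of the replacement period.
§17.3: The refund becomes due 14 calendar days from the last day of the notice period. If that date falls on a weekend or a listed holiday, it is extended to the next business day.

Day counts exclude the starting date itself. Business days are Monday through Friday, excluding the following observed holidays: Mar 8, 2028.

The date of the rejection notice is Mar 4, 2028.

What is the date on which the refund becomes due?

Apr 17, 2028

The last day of the replacement period: counting 15 business days from Saturday, Mar 4, 2028 (Mar 6, Mar 7, Mar 9, Mar 10, …, Mar 23, Mar 24, Mar 27, skipping weekends and the listed holiday on Mar 8) reaches Monday, Mar 27, 2028.
The last day of the notice period: Mar 27, 2028 + 5 days = Apr 1, 2028.
Adding 14 calendar days to Apr 1, 2028 gives Apr 15, 2028, which is the date on which the refund becomes due. That falls on a Saturday, so it rolls to the next business day, Monday, Apr 17, 2028.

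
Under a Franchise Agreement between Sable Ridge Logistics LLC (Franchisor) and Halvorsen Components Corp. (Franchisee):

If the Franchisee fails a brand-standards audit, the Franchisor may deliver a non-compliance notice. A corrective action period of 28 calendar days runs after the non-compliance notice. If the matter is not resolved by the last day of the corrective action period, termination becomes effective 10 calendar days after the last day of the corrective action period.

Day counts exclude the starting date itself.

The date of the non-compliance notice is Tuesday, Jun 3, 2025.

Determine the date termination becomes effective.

The last day of the corrective action period: Jun 3, 2025 + 28 days = Jul 1, 2025.
Adding 10 calendar days to Jul 1, 2025 gives Jul 11, 2025, which is the date termination becomes effective.

Jul 11, 2025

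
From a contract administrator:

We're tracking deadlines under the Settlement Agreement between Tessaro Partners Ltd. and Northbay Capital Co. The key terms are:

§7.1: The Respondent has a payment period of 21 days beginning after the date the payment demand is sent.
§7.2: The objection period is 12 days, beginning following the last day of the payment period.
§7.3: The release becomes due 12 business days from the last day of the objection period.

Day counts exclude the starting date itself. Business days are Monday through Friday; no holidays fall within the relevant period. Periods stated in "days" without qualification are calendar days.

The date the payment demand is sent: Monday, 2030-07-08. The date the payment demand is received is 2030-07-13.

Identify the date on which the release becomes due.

2030-08-27

The last day of the payment period: 21 calendar days after 2030-07-08 is 2030-07-29.
The last day of the objection period: 12 calendar days after 2030-07-29 is 2030-08-10.
From Saturday, 2030-08-10, 12 business days (Aug 12, Aug 13, Aug 14, Aug 15, …, Aug 23, Aug 26, Aug 27, skipping weekends) brings us to Tuesday, 2030-08-27, which is the date on which the release becomes due.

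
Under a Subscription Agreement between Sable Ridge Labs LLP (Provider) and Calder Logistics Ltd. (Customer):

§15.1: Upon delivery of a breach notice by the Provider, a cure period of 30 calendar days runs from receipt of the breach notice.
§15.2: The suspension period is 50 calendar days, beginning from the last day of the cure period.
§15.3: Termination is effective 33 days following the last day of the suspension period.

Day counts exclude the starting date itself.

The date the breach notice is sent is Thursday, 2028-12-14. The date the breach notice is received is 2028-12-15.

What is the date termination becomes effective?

2029-04-07

Adding 30 calendar days to 2028-12-15 gives 2029-01-14, which is the last day of the cure period.
Adding 50 calendar days to 2029-01-14 gives 2029-03-05, which is the last day of the suspension period.
Adding 33 calendar days to 2029-03-05 gives 2029-04-07, which is the date termination becomes effective.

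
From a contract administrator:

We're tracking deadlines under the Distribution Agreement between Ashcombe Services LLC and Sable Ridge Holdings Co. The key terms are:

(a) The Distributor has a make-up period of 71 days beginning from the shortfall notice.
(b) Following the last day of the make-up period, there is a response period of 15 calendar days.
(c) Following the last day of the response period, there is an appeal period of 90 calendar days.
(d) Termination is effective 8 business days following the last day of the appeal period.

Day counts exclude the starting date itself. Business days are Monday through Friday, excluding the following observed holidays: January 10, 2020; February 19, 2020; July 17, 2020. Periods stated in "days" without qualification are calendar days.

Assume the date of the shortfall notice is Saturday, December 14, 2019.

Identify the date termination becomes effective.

June 17, 2020

Adding 71 calendar days to December 14, 2019 gives February 23, 2020, which is the last day of the make-up period.
The last day of the response period: February 23, 2020 + 15 days = March 9, 2020.
The last day of the appeal period: March 9, 2020 + 90 days = June 7, 2020.
The date termination becomes effective: counting 8 business days from Sunday, June 7, 2020 (Jun 8, Jun 9, Jun 10, Jun 11, Jun 12, Jun 15, Jun 16, Jun 17, skipping weekends) reaches Wednesday, June 17, 2020.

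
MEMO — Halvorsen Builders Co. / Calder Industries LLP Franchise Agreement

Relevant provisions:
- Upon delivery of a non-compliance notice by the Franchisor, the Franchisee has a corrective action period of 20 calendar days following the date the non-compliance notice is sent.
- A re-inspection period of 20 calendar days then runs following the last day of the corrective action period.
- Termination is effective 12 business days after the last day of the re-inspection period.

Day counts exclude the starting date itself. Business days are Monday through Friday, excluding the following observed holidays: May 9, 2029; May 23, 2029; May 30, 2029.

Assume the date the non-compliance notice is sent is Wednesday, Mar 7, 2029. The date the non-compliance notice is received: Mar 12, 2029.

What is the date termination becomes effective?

The last day of the corrective action period: Mar 7, 2029 + 20 days = Mar 27, 2029.
Adding 20 calendar days to Mar 27, 2029 gives Apr 16, 2029, which is the last day of the re-inspection period.
From Monday, Apr 16, 2029, 12 business days (Apr 17, Apr 18, Apr 19, Apr 20, …, Apr 30, May 1, May 2, skipping weekends) brings us to Wednesday, May 2, 2029, which is the date termination becomes effective.

May 2, 2029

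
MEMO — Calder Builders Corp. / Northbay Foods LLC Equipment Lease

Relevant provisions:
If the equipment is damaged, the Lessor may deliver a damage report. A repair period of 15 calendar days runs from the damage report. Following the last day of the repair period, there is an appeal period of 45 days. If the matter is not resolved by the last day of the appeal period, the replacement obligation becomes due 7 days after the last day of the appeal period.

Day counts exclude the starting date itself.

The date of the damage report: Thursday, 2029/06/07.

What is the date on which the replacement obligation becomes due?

2029/08/13

Adding 15 calendar days to 2029/06/07 gives 2029/06/22, which is the last day of the repair period.
Adding 45 calendar days to 2029/06/22 gives 2029/08/06, which is the last day of the appeal period.
The date on which the replacement obligation becomes due: 2029/08/06 + 7 days = 2029/08/13.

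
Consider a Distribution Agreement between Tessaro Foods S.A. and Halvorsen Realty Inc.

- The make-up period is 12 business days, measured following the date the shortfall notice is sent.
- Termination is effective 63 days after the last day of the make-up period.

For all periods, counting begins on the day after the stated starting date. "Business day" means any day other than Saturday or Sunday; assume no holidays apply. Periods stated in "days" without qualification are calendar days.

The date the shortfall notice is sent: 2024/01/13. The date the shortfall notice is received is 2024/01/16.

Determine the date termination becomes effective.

The last day of the make-up period: 12 business days after Saturday, 2024/01/13, skipping weekends — Jan 15, Jan 16, Jan 17, Jan 18, …, Jan 26, Jan 29, Jan 30 — lands on Tuesday, 2024/01/30.
The date termination becomes effective: 2024/01/30 + 63 days = 2024/04/02.

2024/04/02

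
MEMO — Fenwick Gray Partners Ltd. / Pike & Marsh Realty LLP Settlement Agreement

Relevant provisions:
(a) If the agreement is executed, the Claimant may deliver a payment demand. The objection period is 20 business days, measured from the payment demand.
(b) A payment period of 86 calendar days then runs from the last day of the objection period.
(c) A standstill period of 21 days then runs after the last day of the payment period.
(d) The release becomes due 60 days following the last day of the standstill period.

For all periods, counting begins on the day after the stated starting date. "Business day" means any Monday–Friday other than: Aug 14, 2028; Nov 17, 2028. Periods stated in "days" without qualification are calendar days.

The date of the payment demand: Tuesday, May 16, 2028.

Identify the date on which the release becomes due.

The last day of the objection period: 20 business days after Tuesday, May 16, 2028, skipping weekends — May 17, May 18, May 19, May 22, …, Jun 9, Jun 12, Jun 13 — lands on Tuesday, Jun 13, 2028.
Adding 86 calendar days to Jun 13, 2028 gives Sep 7, 2028, which is the last day of the payment period.
The last day of the standstill period: 21 calendar days after Sep 7, 2028 is Sep 28, 2028.
Adding 60 calendar days to Sep 28, 2028 gives Nov 27, 2028, which is the date on which the release becomes due.

Nov 27, 2028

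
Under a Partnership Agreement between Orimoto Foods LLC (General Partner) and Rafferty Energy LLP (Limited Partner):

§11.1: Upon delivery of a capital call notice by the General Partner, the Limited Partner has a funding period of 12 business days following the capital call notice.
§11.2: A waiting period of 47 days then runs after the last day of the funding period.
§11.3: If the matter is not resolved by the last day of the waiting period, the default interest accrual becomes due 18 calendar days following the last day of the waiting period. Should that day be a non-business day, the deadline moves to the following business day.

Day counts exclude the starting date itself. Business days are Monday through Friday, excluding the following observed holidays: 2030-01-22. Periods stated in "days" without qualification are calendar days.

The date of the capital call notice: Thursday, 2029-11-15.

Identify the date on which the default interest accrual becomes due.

2030-02-06

From Thursday, 2029-11-15, 12 business days (Nov 16, Nov 19, Nov 20, Nov 21, …, Nov 29, Nov 30, Dec 3, skipping weekends) brings us to Monday, 2029-12-03, which is the last day of the funding period.
The last day of the waiting period: 47 calendar days after 2029-12-03 is 2030-01-19.
The date on which the default interest accrual becomes due: 18 calendar days after 2030-01-19 is 2030-02-06. 2030-02-06 is a Wednesday and is not a listed holiday, so no roll-forward applies.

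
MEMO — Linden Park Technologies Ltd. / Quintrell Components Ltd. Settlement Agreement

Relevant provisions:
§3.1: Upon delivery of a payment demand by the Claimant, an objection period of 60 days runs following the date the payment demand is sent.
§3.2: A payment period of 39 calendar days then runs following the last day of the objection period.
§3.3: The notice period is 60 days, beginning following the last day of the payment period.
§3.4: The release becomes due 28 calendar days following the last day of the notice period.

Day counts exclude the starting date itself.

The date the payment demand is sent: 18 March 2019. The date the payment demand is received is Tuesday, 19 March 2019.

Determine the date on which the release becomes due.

21 September 2019

The last day of the objection period: 60 calendar days after 18 March 2019 is 17 May 2019.
The last day of the payment period: 39 calendar days after 17 May 2019 is 25 June 2019.
The last day of the notice period: 25 June 2019 + 60 days = 24 August 2019.
The date on which the release becomes due: 28 calendar days after 24 August 2019 is 21 September 2019.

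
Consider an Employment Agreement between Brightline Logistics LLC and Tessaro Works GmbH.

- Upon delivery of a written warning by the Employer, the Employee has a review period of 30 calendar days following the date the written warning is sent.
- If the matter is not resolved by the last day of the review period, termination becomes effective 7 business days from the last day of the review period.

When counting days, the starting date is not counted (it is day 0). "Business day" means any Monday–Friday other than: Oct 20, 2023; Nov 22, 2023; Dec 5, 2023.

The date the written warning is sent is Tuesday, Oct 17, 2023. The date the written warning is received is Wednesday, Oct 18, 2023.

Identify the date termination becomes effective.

The last day of the review period: 30 calendar days after Oct 17, 2023 is Nov 16, 2023.
The date termination becomes effective: 7 business days after Thursday, Nov 16, 2023, skipping weekends and the listed holiday on Nov 22 — Nov 17, Nov 20, Nov 21, Nov 23, Nov 24, Nov 27, Nov 28 — lands on Tuesday, Nov 28, 2023.

Nov 28, 2023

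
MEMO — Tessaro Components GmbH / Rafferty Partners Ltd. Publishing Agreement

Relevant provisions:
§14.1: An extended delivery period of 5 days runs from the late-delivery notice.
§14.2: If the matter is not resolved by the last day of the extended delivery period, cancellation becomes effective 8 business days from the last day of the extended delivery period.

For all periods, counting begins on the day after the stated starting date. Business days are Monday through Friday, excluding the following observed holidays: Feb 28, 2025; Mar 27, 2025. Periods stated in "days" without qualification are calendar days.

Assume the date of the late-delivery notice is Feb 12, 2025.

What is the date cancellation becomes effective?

The last day of the extended delivery period: Feb 12, 2025 + 5 days = Feb 17, 2025.
The date cancellation becomes effective: counting 8 business days from Monday, Feb 17, 2025 (Feb 18, Feb 19, Feb 20, Feb 21, Feb 24, Feb 25, Feb 26, Feb 27, skipping weekends) reaches Thursday, Feb 27, 2025.

Feb 27, 2025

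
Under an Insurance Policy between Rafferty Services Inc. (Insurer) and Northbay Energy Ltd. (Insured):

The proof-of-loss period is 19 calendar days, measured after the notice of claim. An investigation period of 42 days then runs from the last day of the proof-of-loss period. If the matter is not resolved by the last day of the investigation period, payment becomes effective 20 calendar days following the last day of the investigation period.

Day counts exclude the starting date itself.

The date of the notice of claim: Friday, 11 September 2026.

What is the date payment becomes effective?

1 December 2026

Adding 19 calendar days to 11 September 2026 gives 30 September 2026, which is the last day of the proof-of-loss period.
Adding 42 calendar days to 30 September 2026 gives 11 November 2026, which is the last day of the investigation period.
The date payment becomes effective: 20 calendar days after 11 November 2026 is 1 December 2026.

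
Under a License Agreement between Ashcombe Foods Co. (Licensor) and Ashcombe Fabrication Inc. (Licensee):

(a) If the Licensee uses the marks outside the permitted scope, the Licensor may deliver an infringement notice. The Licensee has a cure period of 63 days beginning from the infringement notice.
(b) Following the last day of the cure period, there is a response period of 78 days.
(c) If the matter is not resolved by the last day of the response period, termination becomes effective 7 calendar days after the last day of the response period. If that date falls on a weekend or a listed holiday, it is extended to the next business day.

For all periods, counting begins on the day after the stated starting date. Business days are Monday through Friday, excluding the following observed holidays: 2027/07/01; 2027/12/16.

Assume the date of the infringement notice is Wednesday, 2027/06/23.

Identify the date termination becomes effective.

Adding 63 calendar days to 2027/06/23 gives 2027/08/25, which is the last day of the cure period.
Adding 78 calendar days to 2027/08/25 gives 2027/11/11, which is the last day of the response period.
Adding 7 calendar days to 2027/11/11 gives 2027/11/18, which is the date termination becomes effective. 2027/11/18 is a Thursday and is not a listed holiday, so no roll-forward applies.

2027/11/18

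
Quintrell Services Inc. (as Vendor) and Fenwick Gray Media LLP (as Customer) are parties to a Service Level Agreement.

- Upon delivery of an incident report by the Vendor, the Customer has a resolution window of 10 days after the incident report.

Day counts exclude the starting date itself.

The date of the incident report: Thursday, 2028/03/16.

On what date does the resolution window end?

2028/03/26

The last day of the resolution window: 2028/03/16 + 10 days = 2028/03/26.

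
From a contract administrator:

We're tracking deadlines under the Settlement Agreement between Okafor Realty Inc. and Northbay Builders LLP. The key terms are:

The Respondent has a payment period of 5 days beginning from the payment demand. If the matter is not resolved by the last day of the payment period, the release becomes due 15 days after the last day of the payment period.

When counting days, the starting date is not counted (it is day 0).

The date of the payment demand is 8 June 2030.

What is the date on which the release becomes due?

28 June 2030

The last day of the payment period: 5 calendar days after 8 June 2030 is 13 June 2030.
Adding 15 calendar days to 13 June 2030 gives 28 June 2030, which is the date on which the release becomes due.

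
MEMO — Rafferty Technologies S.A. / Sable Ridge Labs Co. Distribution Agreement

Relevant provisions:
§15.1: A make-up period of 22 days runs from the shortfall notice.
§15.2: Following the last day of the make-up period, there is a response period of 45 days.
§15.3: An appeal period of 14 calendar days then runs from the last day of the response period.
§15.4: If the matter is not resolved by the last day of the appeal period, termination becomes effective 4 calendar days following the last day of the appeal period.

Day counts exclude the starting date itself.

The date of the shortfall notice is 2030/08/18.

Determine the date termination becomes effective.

2030/11/11

Adding 22 calendar days to 2030/08/18 gives 2030/09/09, which is the last day of the make-up period.
Adding 45 calendar days to 2030/09/09 gives 2030/10/24, which is the last day of the response period.
Adding 14 calendar days to 2030/10/24 gives 2030/11/07, which is the last day of the appeal period.
Adding 4 calendar days to 2030/11/07 gives 2030/11/11, which is the date termination becomes effective.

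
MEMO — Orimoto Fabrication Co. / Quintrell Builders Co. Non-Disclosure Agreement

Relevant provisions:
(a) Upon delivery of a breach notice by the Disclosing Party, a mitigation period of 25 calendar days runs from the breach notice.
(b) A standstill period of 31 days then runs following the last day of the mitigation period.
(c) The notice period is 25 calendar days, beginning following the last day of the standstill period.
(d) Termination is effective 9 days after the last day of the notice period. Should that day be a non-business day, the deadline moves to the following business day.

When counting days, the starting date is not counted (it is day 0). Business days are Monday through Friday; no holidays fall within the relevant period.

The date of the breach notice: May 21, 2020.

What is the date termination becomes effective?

August 19, 2020

The last day of the mitigation period: May 21, 2020 + 25 days = June 15, 2020.
Adding 31 calendar days to June 15, 2020 gives July 16, 2020, which is the last day of the standstill period.
Adding 25 calendar days to July 16, 2020 gives August 10, 2020, which is the last day of the notice period.
The date termination becomes effective: 9 calendar days after August 10, 2020 is August 19, 2020. August 19, 2020 is a Wednesday, so no roll-forward applies.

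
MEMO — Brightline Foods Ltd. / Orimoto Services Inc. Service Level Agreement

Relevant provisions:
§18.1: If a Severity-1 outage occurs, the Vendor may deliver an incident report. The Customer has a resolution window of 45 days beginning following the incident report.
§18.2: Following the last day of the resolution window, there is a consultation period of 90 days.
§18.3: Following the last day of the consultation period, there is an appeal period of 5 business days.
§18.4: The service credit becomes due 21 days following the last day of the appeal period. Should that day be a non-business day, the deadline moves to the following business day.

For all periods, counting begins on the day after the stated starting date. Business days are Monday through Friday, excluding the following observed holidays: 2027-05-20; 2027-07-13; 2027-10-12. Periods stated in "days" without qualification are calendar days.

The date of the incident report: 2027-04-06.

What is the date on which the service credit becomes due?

2027-09-16

The last day of the resolution window: 2027-04-06 + 45 days = 2027-05-21.
The last day of the consultation period: 90 calendar days after 2027-05-21 is 2027-08-19.
The last day of the appeal period: counting 5 business days from Thursday, 2027-08-19 (Aug 20, Aug 23, Aug 24, Aug 25, Aug 26, skipping weekends) reaches Thursday, 2027-08-26.
Adding 21 calendar days to 2027-08-26 gives 2027-09-16, which is the date on which the service credit becomes due. 2027-09-16 is a Thursday and is not a listed holiday, so no roll-forward applies.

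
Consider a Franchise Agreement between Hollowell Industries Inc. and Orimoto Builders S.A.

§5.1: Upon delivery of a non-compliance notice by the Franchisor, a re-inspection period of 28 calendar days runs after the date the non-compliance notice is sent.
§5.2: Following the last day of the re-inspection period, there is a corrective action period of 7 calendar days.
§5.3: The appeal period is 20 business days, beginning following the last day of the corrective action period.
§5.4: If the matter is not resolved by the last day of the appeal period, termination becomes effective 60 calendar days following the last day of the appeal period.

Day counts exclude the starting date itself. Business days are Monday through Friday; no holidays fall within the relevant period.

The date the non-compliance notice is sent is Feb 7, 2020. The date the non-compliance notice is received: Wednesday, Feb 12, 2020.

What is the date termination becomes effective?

Adding 28 calendar days to Feb 7, 2020 gives Mar 6, 2020, which is the last day of the re-inspection period.
The last day of the corrective action period: Mar 6, 2020 + 7 days = Mar 13, 2020.
The last day of the appeal period: 20 business days after Friday, Mar 13, 2020, skipping weekends — Mar 16, Mar 17, Mar 18, Mar 19, …, Apr 8, Apr 9, Apr 10 — lands on Friday, Apr 10, 2020.
The date termination becomes effective: 60 calendar days after Apr 10, 2020 is Jun 9, 2020.

Jun 9, 2020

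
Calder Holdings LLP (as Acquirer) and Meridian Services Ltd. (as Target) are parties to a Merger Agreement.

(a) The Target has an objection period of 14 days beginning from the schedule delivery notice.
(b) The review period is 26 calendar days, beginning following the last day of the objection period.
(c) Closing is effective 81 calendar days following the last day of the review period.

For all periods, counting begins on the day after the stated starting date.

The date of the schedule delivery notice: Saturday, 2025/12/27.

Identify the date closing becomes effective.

2026/04/27

The last day of the objection period: 14 calendar days after 2025/12/27 is 2026/01/10.
The last day of the review period: 26 calendar days after 2026/01/10 is 2026/02/05.
Adding 81 calendar days to 2026/02/05 gives 2026/04/27, which is the date closing becomes effective.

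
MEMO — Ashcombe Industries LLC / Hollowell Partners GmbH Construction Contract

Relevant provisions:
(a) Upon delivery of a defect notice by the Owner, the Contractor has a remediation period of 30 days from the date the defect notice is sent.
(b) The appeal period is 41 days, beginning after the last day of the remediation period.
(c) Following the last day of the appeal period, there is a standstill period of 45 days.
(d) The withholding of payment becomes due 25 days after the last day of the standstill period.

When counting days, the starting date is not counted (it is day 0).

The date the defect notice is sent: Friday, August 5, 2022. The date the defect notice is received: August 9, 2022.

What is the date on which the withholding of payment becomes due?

Adding 30 calendar days to August 5, 2022 gives September 4, 2022, which is the last day of the remediation period.
Adding 41 calendar days to September 4, 2022 gives October 15, 2022, which is the last day of the appeal period.
The last day of the standstill period: 45 calendar days after October 15, 2022 is November 29, 2022.
Adding 25 calendar days to November 29, 2022 gives December 24, 2022, which is the date on which the withholding of payment becomes due.

December 24, 2022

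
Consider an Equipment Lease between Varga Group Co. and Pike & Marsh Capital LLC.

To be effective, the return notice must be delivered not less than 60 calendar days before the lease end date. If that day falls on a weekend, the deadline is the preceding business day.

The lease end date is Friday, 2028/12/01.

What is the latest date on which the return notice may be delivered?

2028/12/01 minus 60 days is 2028/10/02. That is a Monday, so no adjustment is needed.

2028/10/02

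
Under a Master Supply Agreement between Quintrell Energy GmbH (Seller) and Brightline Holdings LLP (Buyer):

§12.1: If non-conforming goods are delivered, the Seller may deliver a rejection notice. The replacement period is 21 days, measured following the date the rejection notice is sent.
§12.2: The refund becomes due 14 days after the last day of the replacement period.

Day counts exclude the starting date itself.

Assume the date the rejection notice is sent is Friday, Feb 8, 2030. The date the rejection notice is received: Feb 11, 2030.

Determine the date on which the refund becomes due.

The last day of the replacement period: 21 calendar days after Feb 8, 2030 is Mar 1, 2030.
The date on which the refund becomes due: Mar 1, 2030 + 14 days = Mar 15, 2030.

Mar 15, 2030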